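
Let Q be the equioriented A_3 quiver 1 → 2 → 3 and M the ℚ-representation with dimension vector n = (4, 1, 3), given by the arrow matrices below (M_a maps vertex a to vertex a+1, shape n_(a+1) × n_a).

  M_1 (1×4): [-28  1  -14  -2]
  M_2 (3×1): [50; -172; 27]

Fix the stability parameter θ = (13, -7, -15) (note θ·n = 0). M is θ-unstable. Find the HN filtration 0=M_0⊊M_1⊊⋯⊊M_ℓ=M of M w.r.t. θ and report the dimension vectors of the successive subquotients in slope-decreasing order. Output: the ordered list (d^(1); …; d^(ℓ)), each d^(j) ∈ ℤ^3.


Interval decomposition of M: I[1,1]^3, I[1,3], I[3,3]^2.
HN type (ℓ=3): μ^(1)=13; μ^(2)=-3; μ^(3)=-15

((3, 0, 0); (1, 1, 1); (0, 0, 2))


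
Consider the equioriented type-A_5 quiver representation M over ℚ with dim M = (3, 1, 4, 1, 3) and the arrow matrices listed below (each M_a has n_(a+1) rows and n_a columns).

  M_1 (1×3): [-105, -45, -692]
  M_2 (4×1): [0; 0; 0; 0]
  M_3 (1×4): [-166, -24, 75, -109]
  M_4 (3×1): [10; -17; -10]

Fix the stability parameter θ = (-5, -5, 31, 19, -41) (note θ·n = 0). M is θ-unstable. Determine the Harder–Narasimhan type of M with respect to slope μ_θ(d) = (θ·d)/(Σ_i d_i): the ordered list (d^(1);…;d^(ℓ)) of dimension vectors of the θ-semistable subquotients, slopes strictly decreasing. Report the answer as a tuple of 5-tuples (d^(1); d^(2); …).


Interval decomposition of M: I[1,1]^2, I[1,2], I[3,3]^3, I[3,5], I[5,5]^2.
HN type (ℓ=4): μ^(1)=31; μ^(2)=3; μ^(3)=-5; μ^(4)=-41

((0, 0, 3, 0, 0); (0, 0, 1, 1, 1); (3, 1, 0, 0, 0); (0, 0, 0, 0, 2))


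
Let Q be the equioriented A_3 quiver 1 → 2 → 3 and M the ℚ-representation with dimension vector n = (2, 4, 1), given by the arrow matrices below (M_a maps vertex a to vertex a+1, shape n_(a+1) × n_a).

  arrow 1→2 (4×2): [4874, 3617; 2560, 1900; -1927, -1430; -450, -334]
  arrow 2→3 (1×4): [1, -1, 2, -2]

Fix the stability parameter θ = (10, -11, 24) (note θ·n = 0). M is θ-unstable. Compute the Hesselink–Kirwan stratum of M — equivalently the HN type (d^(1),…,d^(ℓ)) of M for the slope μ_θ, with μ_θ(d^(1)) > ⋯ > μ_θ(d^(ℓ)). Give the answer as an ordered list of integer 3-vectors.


Via rank(M_{q-1}∘⋯∘M_p): M ≅ I[1,2], I[1,3], I[2,2]^2.
μ_θ-semistable layers: μ^(1)=24; μ^(2)=-1/2; μ^(3)=-11

((0, 0, 1); (2, 2, 0); (0, 2, 0))


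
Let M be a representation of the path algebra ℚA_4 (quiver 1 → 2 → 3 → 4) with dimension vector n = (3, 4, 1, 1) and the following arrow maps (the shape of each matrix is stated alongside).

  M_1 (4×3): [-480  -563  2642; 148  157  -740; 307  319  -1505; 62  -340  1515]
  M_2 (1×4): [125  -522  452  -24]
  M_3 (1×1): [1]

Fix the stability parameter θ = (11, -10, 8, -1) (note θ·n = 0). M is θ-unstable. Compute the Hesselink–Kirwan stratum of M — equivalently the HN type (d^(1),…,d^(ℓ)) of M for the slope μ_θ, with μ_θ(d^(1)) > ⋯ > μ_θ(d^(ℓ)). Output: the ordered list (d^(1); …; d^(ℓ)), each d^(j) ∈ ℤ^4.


Interval decomposition of M: I[1,2]^2, I[1,4], I[2,2].
HN type (ℓ=3): μ^(1)=7/2; μ^(2)=1/2; μ^(3)=-10

((0, 0, 1, 1); (3, 3, 0, 0); (0, 1, 0, 0))


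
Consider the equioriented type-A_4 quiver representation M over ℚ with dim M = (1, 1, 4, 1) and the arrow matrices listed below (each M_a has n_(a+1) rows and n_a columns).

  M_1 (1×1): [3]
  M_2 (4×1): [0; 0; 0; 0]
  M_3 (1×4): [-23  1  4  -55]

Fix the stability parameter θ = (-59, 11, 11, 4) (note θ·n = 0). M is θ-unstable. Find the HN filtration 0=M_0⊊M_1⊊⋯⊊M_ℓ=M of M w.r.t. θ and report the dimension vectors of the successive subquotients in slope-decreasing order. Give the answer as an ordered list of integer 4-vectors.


Barcode: M ≅ I[1,2], I[3,3]^3, I[3,4]. HN layers by μ_θ (3 steps, strictly decreasing):
  μ^(1)=11; μ^(2)=15/2; μ^(3)=-59

((0, 1, 3, 0); (0, 0, 1, 1); (1, 0, 0, 0))


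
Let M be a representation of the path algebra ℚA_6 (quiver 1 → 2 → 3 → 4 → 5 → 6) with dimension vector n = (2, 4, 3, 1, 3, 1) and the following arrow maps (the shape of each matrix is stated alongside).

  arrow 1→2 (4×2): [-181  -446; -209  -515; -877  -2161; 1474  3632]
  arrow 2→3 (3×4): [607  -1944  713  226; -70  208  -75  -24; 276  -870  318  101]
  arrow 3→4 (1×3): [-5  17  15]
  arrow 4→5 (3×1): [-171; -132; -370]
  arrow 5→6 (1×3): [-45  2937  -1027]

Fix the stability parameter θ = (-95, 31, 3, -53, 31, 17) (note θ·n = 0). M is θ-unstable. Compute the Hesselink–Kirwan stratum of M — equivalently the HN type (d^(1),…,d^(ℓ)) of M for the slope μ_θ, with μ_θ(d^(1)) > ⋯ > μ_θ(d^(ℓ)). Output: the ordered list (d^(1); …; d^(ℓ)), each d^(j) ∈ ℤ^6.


Via rank(M_{q-1}∘⋯∘M_p): M ≅ I[1,3], I[1,6], I[2,2], I[2,3], I[5,5]^2.
μ_θ-semistable layers: μ^(1)=31; μ^(2)=24; μ^(3)=17; μ^(4)=-19/3; μ^(5)=-95

((0, 1, 0, 0, 2, 0); (0, 0, 0, 0, 1, 1); (0, 2, 2, 0, 0, 0); (0, 1, 1, 1, 0, 0); (2, 0, 0, 0, 0, 0))


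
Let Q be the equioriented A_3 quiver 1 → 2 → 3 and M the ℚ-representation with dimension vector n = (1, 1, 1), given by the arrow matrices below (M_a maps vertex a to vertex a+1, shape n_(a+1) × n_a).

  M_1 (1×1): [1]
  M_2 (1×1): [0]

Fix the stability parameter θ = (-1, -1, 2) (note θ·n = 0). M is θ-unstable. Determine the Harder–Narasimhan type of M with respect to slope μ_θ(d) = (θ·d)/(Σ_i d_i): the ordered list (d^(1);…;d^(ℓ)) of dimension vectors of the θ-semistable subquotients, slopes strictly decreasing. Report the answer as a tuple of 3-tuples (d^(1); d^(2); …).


Via rank(M_{q-1}∘⋯∘M_p): M ≅ I[1,2], I[3,3].
μ_θ-semistable layers: μ^(1)=2; μ^(2)=-1

((0, 0, 1); (1, 1, 0))


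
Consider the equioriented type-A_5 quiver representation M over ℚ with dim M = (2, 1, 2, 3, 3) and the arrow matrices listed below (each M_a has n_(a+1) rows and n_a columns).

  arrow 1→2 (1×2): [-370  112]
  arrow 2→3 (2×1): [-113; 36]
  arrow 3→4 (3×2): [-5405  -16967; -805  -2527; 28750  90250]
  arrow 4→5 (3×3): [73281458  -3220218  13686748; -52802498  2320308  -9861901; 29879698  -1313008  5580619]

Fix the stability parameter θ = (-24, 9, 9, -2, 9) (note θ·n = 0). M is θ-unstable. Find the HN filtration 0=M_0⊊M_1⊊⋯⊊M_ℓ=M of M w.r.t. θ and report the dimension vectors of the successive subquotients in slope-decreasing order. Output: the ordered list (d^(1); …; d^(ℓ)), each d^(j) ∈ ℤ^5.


Via rank(M_{q-1}∘⋯∘M_p): M ≅ I[1,1], I[1,4], I[3,3], I[4,5]^2, I[5,5].
μ_θ-semistable layers: μ^(1)=9; μ^(2)=16/3; μ^(3)=-2; μ^(4)=-24

((0, 0, 1, 0, 3); (0, 1, 1, 1, 0); (0, 0, 0, 2, 0); (2, 0, 0, 0, 0))


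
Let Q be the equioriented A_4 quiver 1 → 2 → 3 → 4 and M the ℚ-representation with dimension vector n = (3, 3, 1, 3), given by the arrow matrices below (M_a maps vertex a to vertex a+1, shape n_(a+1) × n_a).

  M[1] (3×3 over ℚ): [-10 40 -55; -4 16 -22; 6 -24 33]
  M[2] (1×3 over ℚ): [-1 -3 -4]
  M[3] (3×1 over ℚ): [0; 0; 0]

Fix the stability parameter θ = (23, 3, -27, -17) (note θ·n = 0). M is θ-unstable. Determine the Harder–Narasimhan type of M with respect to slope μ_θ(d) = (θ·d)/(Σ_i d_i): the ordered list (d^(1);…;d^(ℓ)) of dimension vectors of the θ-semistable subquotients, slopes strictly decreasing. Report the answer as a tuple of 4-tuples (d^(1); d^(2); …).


Barcode: M ≅ I[1,1]^2, I[1,3], I[2,2]^2, I[4,4]^3. HN layers by μ_θ (4 steps, strictly decreasing):
  μ^(1)=23; μ^(2)=3; μ^(3)=-1/3; μ^(4)=-17

((2, 0, 0, 0); (0, 2, 0, 0); (1, 1, 1, 0); (0, 0, 0, 3))


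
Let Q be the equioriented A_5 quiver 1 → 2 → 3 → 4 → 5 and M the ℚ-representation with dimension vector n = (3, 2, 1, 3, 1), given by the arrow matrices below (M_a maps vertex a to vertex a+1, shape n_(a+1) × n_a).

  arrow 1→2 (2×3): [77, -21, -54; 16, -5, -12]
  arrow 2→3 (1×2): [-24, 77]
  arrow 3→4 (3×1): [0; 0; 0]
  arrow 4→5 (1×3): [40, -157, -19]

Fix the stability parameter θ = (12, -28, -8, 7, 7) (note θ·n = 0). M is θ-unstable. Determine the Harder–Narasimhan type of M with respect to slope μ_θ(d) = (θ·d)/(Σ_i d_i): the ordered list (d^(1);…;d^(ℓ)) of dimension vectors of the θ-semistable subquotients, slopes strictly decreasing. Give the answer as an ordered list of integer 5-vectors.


Barcode: M ≅ I[1,1], I[1,2], I[1,3], I[4,4]^2, I[4,5]. HN layers by μ_θ (3 steps, strictly decreasing):
  μ^(1)=12; μ^(2)=7; μ^(3)=-8

((1, 0, 0, 0, 0); (0, 0, 0, 3, 1); (2, 2, 1, 0, 0))


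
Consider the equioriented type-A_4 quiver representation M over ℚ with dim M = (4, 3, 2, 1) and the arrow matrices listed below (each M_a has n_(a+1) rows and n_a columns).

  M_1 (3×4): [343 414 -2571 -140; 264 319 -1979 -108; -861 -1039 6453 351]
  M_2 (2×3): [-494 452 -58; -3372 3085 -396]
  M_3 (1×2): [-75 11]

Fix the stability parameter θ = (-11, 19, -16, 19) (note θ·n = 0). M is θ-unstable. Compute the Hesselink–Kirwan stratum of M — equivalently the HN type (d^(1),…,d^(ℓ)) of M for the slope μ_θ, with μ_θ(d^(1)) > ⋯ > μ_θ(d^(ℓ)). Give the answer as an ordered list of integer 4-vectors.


Barcode: M ≅ I[1,1], I[1,2], I[1,3], I[1,4]. HN layers by μ_θ (3 steps, strictly decreasing):
  μ^(1)=19; μ^(2)=3/2; μ^(3)=-11

((0, 1, 0, 1); (0, 2, 2, 0); (4, 0, 0, 0))


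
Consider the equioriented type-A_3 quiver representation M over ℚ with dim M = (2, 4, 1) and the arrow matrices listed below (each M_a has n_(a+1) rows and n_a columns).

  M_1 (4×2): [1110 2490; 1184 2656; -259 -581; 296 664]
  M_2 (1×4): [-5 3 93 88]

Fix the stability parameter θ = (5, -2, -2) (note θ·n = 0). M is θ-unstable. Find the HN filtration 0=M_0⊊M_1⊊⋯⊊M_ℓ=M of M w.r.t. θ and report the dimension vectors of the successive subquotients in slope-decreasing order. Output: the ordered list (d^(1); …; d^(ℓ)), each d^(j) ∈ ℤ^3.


Barcode: M ≅ I[1,1], I[1,3], I[2,2]^3. HN layers by μ_θ (3 steps, strictly decreasing):
  μ^(1)=5; μ^(2)=1/3; μ^(3)=-2

((1, 0, 0); (1, 1, 1); (0, 3, 0))


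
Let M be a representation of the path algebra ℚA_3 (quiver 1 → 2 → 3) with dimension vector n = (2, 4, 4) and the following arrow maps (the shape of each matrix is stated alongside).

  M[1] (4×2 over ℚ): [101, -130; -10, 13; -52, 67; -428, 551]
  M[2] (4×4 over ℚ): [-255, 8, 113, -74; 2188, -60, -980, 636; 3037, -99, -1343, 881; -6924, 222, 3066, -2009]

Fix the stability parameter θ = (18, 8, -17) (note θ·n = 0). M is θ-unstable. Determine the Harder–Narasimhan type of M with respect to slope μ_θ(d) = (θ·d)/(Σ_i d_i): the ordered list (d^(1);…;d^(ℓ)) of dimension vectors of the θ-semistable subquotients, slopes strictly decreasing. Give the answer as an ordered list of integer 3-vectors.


Via rank(M_{q-1}∘⋯∘M_p): M ≅ I[1,3]^2, I[2,2], I[2,3], I[3,3].
μ_θ-semistable layers: μ^(1)=8; μ^(2)=3; μ^(3)=-9/2; μ^(4)=-17

((0, 1, 0); (2, 2, 2); (0, 1, 1); (0, 0, 1))


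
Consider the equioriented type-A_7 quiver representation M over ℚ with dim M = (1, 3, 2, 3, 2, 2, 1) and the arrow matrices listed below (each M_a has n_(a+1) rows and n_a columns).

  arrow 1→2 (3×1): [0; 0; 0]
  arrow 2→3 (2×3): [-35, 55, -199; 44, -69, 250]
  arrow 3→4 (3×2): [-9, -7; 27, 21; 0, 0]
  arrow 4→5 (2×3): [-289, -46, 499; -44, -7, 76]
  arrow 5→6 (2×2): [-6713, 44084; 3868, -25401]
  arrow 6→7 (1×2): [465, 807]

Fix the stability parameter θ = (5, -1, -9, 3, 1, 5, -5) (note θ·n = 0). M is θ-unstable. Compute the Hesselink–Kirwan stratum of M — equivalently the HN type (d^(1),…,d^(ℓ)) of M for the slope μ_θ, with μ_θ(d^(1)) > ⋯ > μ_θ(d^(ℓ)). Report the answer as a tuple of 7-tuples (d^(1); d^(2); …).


Barcode: M ≅ I[1,1], I[2,2], I[2,3], I[2,6], I[4,4], I[4,7]. HN layers by μ_θ (6 steps, strictly decreasing):
  μ^(1)=5; μ^(2)=3; μ^(3)=2; μ^(4)=1; μ^(5)=-1; μ^(6)=-5

((1, 0, 0, 0, 0, 1, 0); (0, 0, 0, 1, 0, 0, 0); (0, 0, 0, 1, 1, 0, 0); (0, 0, 0, 1, 1, 1, 1); (0, 1, 0, 0, 0, 0, 0); (0, 2, 2, 0, 0, 0, 0))


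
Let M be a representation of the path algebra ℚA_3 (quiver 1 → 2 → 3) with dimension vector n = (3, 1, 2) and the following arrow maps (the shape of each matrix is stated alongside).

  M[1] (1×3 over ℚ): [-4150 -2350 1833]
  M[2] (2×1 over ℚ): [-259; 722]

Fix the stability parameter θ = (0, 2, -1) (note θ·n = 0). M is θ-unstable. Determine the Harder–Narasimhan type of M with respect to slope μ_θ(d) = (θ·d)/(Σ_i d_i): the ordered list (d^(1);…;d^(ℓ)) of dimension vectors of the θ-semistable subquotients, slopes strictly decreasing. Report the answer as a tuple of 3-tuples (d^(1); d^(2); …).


Barcode: M ≅ I[1,1]^2, I[1,3], I[3,3]. HN layers by μ_θ (3 steps, strictly decreasing):
  μ^(1)=1/2; μ^(2)=0; μ^(3)=-1

((0, 1, 1); (3, 0, 0); (0, 0, 1))


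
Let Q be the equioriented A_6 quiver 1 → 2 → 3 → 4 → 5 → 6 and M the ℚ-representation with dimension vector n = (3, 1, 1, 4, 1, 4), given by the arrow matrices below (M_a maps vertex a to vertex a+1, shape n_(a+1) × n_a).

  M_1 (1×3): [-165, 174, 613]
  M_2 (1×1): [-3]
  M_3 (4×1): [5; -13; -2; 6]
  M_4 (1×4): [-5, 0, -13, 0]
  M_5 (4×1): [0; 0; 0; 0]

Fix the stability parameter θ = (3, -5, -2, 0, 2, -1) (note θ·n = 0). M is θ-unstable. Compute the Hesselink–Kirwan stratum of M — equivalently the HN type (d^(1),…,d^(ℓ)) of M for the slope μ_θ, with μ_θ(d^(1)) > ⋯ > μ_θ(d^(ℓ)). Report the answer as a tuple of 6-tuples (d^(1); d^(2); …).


Interval decomposition of M: I[1,1]^2, I[1,5], I[4,4]^3, I[6,6]^4.
HN type (ℓ=5): μ^(1)=3; μ^(2)=2; μ^(3)=0; μ^(4)=-1; μ^(5)=-4/3

((2, 0, 0, 0, 0, 0); (0, 0, 0, 0, 1, 0); (0, 0, 0, 4, 0, 0); (0, 0, 0, 0, 0, 4); (1, 1, 1, 0, 0, 0))


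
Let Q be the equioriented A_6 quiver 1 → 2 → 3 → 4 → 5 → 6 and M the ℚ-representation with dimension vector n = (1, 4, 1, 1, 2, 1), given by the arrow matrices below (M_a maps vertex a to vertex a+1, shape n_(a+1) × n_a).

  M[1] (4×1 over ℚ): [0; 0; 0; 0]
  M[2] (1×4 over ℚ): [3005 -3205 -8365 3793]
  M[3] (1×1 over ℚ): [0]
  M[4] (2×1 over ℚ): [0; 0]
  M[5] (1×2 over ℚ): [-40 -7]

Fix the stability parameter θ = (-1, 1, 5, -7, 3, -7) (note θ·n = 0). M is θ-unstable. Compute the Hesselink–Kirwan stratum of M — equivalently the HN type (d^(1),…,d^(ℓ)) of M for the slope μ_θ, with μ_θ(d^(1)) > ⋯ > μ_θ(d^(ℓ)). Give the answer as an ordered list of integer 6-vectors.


Interval decomposition of M: I[1,1], I[2,2]^3, I[2,3], I[4,4], I[5,5], I[5,6].
HN type (ℓ=6): μ^(1)=5; μ^(2)=3; μ^(3)=1; μ^(4)=-1; μ^(5)=-2; μ^(6)=-7

((0, 0, 1, 0, 0, 0); (0, 0, 0, 0, 1, 0); (0, 4, 0, 0, 0, 0); (1, 0, 0, 0, 0, 0); (0, 0, 0, 0, 1, 1); (0, 0, 0, 1, 0, 0))


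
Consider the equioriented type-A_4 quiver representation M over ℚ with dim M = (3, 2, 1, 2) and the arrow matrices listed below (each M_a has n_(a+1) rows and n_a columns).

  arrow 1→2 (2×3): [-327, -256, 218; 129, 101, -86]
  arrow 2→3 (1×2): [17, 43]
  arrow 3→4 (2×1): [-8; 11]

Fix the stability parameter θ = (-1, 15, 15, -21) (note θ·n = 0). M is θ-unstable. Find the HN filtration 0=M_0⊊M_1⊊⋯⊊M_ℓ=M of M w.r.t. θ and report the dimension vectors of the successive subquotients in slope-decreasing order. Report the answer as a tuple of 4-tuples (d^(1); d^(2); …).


Barcode: M ≅ I[1,1], I[1,2], I[1,4], I[4,4]. HN layers by μ_θ (4 steps, strictly decreasing):
  μ^(1)=15; μ^(2)=3; μ^(3)=-1; μ^(4)=-21

((0, 1, 0, 0); (0, 1, 1, 1); (3, 0, 0, 0); (0, 0, 0, 1))


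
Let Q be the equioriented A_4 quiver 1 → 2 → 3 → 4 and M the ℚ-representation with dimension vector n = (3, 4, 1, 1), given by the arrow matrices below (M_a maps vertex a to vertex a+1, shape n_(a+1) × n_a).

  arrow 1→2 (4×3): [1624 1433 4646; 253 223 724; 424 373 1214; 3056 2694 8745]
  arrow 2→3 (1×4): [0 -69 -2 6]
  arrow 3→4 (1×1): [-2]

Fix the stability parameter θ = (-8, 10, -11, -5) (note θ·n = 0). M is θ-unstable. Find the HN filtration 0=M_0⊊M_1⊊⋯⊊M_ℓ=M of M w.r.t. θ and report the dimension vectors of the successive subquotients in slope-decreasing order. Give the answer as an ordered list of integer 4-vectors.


Via rank(M_{q-1}∘⋯∘M_p): M ≅ I[1,2]^2, I[1,4], I[2,2].
μ_θ-semistable layers: μ^(1)=10; μ^(2)=-2; μ^(3)=-8

((0, 3, 0, 0); (0, 1, 1, 1); (3, 0, 0, 0))


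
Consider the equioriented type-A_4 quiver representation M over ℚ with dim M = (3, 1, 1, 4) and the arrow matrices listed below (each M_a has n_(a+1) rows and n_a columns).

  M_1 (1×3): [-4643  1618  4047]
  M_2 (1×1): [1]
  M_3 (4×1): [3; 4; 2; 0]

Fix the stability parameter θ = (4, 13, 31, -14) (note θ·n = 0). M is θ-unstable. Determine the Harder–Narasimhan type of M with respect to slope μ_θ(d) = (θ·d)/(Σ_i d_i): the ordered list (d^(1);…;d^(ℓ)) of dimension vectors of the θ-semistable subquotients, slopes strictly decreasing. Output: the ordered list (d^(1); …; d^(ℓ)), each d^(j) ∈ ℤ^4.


Interval decomposition of M: I[1,1]^2, I[1,4], I[4,4]^3.
HN type (ℓ=3): μ^(1)=10; μ^(2)=4; μ^(3)=-14

((0, 1, 1, 1); (3, 0, 0, 0); (0, 0, 0, 3))


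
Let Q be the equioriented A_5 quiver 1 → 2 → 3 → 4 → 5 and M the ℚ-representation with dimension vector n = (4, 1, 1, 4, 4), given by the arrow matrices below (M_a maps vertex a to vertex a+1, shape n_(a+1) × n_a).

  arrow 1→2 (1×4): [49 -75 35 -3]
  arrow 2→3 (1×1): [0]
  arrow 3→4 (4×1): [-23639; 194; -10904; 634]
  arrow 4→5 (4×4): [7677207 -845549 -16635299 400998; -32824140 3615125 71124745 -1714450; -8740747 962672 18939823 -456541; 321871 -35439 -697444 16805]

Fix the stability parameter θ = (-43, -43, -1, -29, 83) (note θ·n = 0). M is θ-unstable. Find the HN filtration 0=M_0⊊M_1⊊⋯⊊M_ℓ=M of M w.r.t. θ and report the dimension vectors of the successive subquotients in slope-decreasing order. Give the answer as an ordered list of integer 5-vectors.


Interval decomposition of M: I[1,1]^3, I[1,2], I[3,5], I[4,4], I[4,5]^2, I[5,5].
HN type (ℓ=4): μ^(1)=83; μ^(2)=-15; μ^(3)=-29; μ^(4)=-43

((0, 0, 0, 0, 4); (0, 0, 1, 1, 0); (0, 0, 0, 3, 0); (4, 1, 0, 0, 0))


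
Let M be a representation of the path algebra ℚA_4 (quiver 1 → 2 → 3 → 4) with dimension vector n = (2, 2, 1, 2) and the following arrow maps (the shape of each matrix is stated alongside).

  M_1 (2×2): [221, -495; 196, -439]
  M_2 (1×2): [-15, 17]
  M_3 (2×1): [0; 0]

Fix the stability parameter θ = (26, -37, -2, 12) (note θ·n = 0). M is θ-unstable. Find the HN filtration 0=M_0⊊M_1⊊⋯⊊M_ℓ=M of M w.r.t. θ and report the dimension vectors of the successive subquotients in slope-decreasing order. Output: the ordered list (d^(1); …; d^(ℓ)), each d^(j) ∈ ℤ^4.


Interval decomposition of M: I[1,2], I[1,3], I[4,4]^2.
HN type (ℓ=3): μ^(1)=12; μ^(2)=-2; μ^(3)=-11/2

((0, 0, 0, 2); (0, 0, 1, 0); (2, 2, 0, 0))


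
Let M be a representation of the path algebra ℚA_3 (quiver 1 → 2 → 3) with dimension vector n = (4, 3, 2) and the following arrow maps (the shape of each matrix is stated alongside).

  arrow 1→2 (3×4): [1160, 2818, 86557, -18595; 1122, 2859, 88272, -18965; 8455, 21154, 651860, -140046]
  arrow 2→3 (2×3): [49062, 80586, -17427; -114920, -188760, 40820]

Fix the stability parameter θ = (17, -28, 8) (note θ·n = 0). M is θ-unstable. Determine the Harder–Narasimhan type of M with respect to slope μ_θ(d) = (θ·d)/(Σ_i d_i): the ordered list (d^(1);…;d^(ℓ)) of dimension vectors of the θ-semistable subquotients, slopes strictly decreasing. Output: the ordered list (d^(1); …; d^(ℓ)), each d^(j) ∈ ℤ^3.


Via rank(M_{q-1}∘⋯∘M_p): M ≅ I[1,1], I[1,2]^2, I[1,3], I[3,3].
μ_θ-semistable layers: μ^(1)=17; μ^(2)=8; μ^(3)=-11/2

((1, 0, 0); (0, 0, 2); (3, 3, 0))


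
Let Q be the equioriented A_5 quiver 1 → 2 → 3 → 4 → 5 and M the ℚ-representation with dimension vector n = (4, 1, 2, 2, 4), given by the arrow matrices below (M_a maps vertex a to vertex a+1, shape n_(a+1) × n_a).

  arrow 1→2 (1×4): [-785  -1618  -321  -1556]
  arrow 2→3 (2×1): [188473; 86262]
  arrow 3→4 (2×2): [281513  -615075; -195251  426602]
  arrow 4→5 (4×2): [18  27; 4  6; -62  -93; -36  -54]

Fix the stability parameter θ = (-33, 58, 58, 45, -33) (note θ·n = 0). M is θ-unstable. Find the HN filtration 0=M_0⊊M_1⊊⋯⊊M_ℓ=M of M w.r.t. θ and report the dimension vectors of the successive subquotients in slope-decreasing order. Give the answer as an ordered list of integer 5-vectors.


Interval decomposition of M: I[1,1]^3, I[1,5], I[3,4], I[5,5]^3.
HN type (ℓ=3): μ^(1)=103/2; μ^(2)=32; μ^(3)=-33

((0, 0, 1, 1, 0); (0, 1, 1, 1, 1); (4, 0, 0, 0, 3))


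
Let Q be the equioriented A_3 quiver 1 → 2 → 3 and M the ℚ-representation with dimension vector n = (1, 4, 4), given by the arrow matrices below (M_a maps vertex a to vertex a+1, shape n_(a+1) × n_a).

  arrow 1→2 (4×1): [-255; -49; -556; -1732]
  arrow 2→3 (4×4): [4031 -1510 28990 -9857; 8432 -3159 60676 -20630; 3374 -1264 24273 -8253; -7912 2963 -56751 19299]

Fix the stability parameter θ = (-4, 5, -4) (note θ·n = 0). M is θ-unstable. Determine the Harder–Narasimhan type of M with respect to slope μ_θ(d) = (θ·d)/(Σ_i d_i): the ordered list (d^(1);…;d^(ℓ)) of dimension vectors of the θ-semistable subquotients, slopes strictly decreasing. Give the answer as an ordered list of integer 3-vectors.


Interval decomposition of M: I[1,3], I[2,2], I[2,3]^2, I[3,3].
HN type (ℓ=3): μ^(1)=5; μ^(2)=1/2; μ^(3)=-4

((0, 1, 0); (0, 3, 3); (1, 0, 1))


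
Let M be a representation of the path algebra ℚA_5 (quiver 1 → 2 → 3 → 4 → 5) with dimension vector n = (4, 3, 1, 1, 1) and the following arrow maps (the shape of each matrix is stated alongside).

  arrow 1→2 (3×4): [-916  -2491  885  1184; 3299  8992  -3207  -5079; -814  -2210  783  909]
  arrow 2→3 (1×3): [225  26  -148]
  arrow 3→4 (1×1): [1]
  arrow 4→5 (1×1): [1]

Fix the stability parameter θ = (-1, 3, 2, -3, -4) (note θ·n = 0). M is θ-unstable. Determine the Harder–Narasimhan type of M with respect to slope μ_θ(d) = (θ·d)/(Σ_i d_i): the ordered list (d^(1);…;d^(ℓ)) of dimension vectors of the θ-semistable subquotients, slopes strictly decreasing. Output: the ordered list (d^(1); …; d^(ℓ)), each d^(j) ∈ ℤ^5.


Barcode: M ≅ I[1,1], I[1,2]^2, I[1,5]. HN layers by μ_θ (3 steps, strictly decreasing):
  μ^(1)=3; μ^(2)=-1/2; μ^(3)=-1

((0, 2, 0, 0, 0); (0, 1, 1, 1, 1); (4, 0, 0, 0, 0))


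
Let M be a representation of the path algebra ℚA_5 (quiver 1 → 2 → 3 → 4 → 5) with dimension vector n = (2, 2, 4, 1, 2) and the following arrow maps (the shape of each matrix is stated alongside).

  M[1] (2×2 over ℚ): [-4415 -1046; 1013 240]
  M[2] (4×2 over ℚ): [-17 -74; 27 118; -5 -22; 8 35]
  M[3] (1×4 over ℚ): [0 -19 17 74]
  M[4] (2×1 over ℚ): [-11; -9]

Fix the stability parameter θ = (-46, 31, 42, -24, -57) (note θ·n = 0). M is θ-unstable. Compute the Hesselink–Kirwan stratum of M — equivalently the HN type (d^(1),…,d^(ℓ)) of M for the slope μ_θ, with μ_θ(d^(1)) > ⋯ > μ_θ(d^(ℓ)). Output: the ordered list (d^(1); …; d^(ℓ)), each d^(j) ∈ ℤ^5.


Via rank(M_{q-1}∘⋯∘M_p): M ≅ I[1,3], I[1,5], I[3,3]^2, I[5,5].
μ_θ-semistable layers: μ^(1)=42; μ^(2)=31; μ^(3)=-2; μ^(4)=-46; μ^(5)=-57

((0, 0, 3, 0, 0); (0, 1, 0, 0, 0); (0, 1, 1, 1, 1); (2, 0, 0, 0, 0); (0, 0, 0, 0, 1))


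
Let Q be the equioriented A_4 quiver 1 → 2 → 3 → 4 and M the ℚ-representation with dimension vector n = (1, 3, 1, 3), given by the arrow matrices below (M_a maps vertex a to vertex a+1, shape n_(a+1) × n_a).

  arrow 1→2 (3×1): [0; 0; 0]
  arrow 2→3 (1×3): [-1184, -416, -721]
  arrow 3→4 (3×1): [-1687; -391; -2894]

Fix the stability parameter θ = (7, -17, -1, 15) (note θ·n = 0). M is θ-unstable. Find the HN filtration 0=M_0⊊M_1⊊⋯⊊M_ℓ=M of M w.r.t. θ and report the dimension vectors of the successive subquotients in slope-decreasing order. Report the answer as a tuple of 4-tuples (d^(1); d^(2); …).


Barcode: M ≅ I[1,1], I[2,2]^2, I[2,4], I[4,4]^2. HN layers by μ_θ (4 steps, strictly decreasing):
  μ^(1)=15; μ^(2)=7; μ^(3)=-1; μ^(4)=-17

((0, 0, 0, 3); (1, 0, 0, 0); (0, 0, 1, 0); (0, 3, 0, 0))


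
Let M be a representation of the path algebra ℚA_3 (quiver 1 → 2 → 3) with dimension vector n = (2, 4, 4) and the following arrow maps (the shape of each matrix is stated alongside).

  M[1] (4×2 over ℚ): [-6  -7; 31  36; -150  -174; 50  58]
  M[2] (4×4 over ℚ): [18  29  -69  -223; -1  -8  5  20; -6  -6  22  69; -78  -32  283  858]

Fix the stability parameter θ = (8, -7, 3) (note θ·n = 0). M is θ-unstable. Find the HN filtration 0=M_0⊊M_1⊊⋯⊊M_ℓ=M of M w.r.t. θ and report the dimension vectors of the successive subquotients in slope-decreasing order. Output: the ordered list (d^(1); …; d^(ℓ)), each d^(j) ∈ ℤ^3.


Via rank(M_{q-1}∘⋯∘M_p): M ≅ I[1,3]^2, I[2,3]^2.
μ_θ-semistable layers: μ^(1)=3; μ^(2)=1/2; μ^(3)=-7

((0, 0, 4); (2, 2, 0); (0, 2, 0))


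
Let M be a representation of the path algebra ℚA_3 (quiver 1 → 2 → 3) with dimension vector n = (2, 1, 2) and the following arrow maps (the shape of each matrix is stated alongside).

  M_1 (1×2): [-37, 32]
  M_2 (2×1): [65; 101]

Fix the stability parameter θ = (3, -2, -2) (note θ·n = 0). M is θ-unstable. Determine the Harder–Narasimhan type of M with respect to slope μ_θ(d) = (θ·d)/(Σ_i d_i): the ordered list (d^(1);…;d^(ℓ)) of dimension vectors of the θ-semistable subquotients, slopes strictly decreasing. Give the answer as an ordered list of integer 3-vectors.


Via rank(M_{q-1}∘⋯∘M_p): M ≅ I[1,1], I[1,3], I[3,3].
μ_θ-semistable layers: μ^(1)=3; μ^(2)=-1/3; μ^(3)=-2

((1, 0, 0); (1, 1, 1); (0, 0, 1))


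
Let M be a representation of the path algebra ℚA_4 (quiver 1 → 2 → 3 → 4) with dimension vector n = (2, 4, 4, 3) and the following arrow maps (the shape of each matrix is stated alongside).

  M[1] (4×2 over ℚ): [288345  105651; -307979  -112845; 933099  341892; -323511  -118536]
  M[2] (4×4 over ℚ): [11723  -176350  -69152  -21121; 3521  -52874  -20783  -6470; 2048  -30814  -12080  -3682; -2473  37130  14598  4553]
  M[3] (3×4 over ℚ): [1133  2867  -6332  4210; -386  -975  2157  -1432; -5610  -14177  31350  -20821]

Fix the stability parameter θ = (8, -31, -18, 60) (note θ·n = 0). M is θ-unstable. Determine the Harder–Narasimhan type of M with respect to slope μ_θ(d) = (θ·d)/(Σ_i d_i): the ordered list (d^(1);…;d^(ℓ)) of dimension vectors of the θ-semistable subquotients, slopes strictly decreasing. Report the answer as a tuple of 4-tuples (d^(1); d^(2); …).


Barcode: M ≅ I[1,2], I[1,4], I[2,3], I[2,4], I[3,4]. HN layers by μ_θ (5 steps, strictly decreasing):
  μ^(1)=60; μ^(2)=-23/2; μ^(3)=-41/3; μ^(4)=-18; μ^(5)=-31

((0, 0, 0, 3); (1, 1, 0, 0); (1, 1, 1, 0); (0, 0, 3, 0); (0, 2, 0, 0))


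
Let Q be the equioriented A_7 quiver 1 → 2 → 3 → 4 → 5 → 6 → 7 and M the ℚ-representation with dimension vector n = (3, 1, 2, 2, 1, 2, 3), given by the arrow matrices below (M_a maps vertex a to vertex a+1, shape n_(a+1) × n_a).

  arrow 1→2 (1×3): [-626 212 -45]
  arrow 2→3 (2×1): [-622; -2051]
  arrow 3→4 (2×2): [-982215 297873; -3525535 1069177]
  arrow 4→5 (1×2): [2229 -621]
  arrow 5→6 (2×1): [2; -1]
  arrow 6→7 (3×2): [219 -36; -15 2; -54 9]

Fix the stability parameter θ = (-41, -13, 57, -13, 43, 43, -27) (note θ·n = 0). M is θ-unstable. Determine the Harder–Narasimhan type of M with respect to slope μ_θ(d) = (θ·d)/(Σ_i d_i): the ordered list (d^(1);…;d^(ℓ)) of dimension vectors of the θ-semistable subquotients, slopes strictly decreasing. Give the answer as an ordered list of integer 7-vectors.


Barcode: M ≅ I[1,1]^2, I[1,4], I[3,3], I[4,7], I[6,7], I[7,7]. HN layers by μ_θ (7 steps, strictly decreasing):
  μ^(1)=57; μ^(2)=22; μ^(3)=59/3; μ^(4)=8; μ^(5)=-13; μ^(6)=-27; μ^(7)=-41

((0, 0, 1, 0, 0, 0, 0); (0, 0, 1, 1, 0, 0, 0); (0, 0, 0, 0, 1, 1, 1); (0, 0, 0, 0, 0, 1, 1); (0, 1, 0, 1, 0, 0, 0); (0, 0, 0, 0, 0, 0, 1); (3, 0, 0, 0, 0, 0, 0))


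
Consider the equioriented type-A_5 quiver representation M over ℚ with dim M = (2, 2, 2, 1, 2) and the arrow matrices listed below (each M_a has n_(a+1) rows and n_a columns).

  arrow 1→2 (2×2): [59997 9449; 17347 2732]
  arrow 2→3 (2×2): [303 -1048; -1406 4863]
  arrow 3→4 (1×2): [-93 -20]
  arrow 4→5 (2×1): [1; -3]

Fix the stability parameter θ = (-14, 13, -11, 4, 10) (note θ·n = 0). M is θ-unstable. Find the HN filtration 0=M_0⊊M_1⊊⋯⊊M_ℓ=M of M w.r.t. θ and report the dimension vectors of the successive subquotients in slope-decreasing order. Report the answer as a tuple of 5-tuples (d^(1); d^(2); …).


Interval decomposition of M: I[1,3], I[1,5], I[5,5].
HN type (ℓ=4): μ^(1)=10; μ^(2)=4; μ^(3)=1; μ^(4)=-14

((0, 0, 0, 0, 2); (0, 0, 0, 1, 0); (0, 2, 2, 0, 0); (2, 0, 0, 0, 0))


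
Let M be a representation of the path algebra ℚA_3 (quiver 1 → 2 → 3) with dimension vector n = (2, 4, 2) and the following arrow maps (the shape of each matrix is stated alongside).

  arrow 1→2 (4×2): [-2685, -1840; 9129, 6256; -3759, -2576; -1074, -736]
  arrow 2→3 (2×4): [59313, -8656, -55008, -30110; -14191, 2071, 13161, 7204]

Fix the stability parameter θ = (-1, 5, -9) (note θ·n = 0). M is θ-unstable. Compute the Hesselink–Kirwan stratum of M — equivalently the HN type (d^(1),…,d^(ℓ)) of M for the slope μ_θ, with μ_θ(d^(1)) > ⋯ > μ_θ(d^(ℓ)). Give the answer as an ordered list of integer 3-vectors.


Interval decomposition of M: I[1,1], I[1,3], I[2,2]^2, I[2,3].
HN type (ℓ=4): μ^(1)=5; μ^(2)=-1; μ^(3)=-5/3; μ^(4)=-2

((0, 2, 0); (1, 0, 0); (1, 1, 1); (0, 1, 1))


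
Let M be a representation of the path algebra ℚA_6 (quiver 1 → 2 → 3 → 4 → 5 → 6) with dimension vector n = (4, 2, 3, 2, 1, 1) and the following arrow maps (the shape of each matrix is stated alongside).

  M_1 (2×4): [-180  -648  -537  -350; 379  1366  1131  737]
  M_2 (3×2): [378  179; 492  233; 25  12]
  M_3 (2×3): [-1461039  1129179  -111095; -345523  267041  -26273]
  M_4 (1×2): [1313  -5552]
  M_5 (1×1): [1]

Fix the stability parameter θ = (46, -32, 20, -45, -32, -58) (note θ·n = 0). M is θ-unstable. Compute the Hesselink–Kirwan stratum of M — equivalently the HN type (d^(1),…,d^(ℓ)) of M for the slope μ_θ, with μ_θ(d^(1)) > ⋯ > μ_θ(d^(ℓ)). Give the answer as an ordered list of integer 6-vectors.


Barcode: M ≅ I[1,1]^2, I[1,4], I[1,6], I[3,3]. HN layers by μ_θ (4 steps, strictly decreasing):
  μ^(1)=46; μ^(2)=20; μ^(3)=-11/4; μ^(4)=-101/6

((2, 0, 0, 0, 0, 0); (0, 0, 1, 0, 0, 0); (1, 1, 1, 1, 0, 0); (1, 1, 1, 1, 1, 1))


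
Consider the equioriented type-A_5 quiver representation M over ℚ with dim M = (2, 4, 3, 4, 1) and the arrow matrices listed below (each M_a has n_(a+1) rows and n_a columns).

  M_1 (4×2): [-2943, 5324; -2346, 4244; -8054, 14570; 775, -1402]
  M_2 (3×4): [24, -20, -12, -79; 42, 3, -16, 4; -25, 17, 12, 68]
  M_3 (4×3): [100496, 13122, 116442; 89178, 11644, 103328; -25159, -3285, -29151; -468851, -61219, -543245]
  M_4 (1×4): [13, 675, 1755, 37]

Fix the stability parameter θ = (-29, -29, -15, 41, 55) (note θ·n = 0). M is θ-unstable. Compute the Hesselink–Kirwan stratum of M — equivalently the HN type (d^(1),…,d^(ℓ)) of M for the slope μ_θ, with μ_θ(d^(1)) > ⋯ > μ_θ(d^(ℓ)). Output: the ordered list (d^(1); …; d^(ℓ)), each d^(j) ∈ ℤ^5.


Barcode: M ≅ I[1,4], I[1,5], I[2,2], I[2,3], I[4,4]^2. HN layers by μ_θ (4 steps, strictly decreasing):
  μ^(1)=55; μ^(2)=41; μ^(3)=-15; μ^(4)=-29

((0, 0, 0, 0, 1); (0, 0, 0, 4, 0); (0, 0, 3, 0, 0); (2, 4, 0, 0, 0))


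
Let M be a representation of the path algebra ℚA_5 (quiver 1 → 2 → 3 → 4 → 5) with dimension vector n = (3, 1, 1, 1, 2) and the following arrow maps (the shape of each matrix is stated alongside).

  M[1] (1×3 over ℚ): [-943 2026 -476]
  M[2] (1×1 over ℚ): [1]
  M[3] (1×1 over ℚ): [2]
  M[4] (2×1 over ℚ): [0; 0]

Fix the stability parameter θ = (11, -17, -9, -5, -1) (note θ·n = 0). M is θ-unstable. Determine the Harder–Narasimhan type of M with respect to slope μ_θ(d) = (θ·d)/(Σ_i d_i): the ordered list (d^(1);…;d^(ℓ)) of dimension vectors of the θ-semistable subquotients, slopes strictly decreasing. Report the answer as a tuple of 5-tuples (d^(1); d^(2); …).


Interval decomposition of M: I[1,1]^2, I[1,4], I[5,5]^2.
HN type (ℓ=3): μ^(1)=11; μ^(2)=-1; μ^(3)=-5

((2, 0, 0, 0, 0); (0, 0, 0, 0, 2); (1, 1, 1, 1, 0))


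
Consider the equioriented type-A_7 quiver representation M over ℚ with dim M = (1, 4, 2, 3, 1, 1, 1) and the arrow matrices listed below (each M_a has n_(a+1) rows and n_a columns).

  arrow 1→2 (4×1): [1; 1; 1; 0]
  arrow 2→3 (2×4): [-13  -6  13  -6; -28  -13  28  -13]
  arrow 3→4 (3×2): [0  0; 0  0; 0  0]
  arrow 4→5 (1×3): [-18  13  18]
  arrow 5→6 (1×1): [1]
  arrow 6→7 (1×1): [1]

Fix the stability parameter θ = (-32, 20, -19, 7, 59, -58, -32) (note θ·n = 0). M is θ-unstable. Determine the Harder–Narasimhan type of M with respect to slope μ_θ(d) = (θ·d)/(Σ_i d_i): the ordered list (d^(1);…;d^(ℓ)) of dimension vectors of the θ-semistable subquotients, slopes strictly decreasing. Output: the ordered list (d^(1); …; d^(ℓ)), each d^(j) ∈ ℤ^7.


Barcode: M ≅ I[1,3], I[2,2]^2, I[2,3], I[4,4]^2, I[4,7]. HN layers by μ_θ (5 steps, strictly decreasing):
  μ^(1)=20; μ^(2)=7; μ^(3)=1/2; μ^(4)=-6; μ^(5)=-32

((0, 2, 0, 0, 0, 0, 0); (0, 0, 0, 2, 0, 0, 0); (0, 2, 2, 0, 0, 0, 0); (0, 0, 0, 1, 1, 1, 1); (1, 0, 0, 0, 0, 0, 0))


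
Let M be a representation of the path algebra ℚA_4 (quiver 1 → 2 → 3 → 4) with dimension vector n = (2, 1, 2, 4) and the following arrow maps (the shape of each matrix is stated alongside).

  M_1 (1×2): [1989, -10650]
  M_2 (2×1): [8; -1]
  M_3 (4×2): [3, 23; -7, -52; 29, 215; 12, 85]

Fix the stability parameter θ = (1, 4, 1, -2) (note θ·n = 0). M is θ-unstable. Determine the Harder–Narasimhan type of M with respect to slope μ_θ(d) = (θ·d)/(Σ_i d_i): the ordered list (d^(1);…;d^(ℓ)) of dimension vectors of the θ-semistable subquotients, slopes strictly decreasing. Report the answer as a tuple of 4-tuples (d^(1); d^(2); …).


Interval decomposition of M: I[1,1], I[1,4], I[3,4], I[4,4]^2.
HN type (ℓ=3): μ^(1)=1; μ^(2)=-1/2; μ^(3)=-2

((2, 1, 1, 1); (0, 0, 1, 1); (0, 0, 0, 2))


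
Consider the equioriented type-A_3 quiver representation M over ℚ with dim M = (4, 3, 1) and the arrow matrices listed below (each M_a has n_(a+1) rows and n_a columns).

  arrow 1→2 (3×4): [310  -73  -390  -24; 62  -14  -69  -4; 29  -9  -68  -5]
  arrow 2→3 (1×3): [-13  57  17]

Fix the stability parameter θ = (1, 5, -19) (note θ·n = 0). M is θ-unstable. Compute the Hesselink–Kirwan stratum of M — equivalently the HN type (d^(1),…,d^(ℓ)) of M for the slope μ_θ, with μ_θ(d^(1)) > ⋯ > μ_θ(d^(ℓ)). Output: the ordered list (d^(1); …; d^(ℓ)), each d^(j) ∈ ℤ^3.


Barcode: M ≅ I[1,1], I[1,2]^2, I[1,3]. HN layers by μ_θ (3 steps, strictly decreasing):
  μ^(1)=5; μ^(2)=1; μ^(3)=-13/3

((0, 2, 0); (3, 0, 0); (1, 1, 1))


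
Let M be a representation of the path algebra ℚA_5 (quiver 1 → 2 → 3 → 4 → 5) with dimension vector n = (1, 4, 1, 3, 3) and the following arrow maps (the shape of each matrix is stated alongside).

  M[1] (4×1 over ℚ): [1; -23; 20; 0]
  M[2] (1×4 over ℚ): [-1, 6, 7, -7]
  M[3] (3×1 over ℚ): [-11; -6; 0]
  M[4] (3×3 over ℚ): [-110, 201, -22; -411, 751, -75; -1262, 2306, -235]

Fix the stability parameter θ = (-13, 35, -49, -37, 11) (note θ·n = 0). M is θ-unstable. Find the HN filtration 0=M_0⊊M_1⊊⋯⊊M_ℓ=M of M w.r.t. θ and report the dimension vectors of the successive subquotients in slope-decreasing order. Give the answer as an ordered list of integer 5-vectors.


Via rank(M_{q-1}∘⋯∘M_p): M ≅ I[1,5], I[2,2]^3, I[4,5]^2.
μ_θ-semistable layers: μ^(1)=35; μ^(2)=11; μ^(3)=-16; μ^(4)=-37

((0, 3, 0, 0, 0); (0, 0, 0, 0, 3); (1, 1, 1, 1, 0); (0, 0, 0, 2, 0))


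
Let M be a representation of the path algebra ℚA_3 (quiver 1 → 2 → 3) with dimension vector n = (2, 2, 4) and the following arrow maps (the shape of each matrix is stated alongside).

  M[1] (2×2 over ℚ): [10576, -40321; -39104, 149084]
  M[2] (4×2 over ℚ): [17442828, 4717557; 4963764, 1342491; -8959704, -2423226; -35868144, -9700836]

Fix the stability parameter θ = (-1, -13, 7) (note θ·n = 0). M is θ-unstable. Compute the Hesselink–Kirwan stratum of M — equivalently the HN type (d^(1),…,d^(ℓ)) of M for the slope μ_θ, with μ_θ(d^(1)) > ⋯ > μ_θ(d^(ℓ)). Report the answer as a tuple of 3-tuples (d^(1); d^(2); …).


Interval decomposition of M: I[1,1], I[1,2], I[2,3], I[3,3]^3.
HN type (ℓ=4): μ^(1)=7; μ^(2)=-1; μ^(3)=-7; μ^(4)=-13

((0, 0, 4); (1, 0, 0); (1, 1, 0); (0, 1, 0))


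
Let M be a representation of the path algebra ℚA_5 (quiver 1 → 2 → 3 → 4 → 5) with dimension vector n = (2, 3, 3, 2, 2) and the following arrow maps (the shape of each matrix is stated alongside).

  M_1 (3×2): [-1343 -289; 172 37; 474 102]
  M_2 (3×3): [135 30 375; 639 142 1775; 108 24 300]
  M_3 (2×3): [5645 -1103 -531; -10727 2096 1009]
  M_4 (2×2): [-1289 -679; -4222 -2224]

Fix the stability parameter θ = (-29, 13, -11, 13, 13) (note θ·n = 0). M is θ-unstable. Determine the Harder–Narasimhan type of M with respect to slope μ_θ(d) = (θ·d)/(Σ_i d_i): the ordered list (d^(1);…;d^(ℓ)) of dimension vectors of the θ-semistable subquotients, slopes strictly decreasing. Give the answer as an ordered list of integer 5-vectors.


Interval decomposition of M: I[1,2], I[1,5], I[2,2], I[3,3], I[3,5].
HN type (ℓ=4): μ^(1)=13; μ^(2)=1; μ^(3)=-11; μ^(4)=-29

((0, 2, 0, 2, 2); (0, 1, 1, 0, 0); (0, 0, 2, 0, 0); (2, 0, 0, 0, 0))


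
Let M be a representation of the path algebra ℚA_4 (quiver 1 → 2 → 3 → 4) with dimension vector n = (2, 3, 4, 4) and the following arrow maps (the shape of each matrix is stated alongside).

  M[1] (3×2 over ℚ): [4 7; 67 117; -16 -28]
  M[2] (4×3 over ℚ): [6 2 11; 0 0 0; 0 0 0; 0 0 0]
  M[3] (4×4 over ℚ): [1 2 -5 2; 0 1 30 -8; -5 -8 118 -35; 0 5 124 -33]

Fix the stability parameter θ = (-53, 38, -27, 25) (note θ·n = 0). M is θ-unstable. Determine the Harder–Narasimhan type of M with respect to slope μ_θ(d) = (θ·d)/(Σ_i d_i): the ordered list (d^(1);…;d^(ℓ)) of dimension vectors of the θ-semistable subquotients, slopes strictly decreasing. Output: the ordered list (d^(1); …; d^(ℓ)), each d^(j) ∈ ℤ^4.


Barcode: M ≅ I[1,2], I[1,4], I[2,2], I[3,4]^3. HN layers by μ_θ (5 steps, strictly decreasing):
  μ^(1)=38; μ^(2)=25; μ^(3)=11/2; μ^(4)=-27; μ^(5)=-53

((0, 2, 0, 0); (0, 0, 0, 4); (0, 1, 1, 0); (0, 0, 3, 0); (2, 0, 0, 0))


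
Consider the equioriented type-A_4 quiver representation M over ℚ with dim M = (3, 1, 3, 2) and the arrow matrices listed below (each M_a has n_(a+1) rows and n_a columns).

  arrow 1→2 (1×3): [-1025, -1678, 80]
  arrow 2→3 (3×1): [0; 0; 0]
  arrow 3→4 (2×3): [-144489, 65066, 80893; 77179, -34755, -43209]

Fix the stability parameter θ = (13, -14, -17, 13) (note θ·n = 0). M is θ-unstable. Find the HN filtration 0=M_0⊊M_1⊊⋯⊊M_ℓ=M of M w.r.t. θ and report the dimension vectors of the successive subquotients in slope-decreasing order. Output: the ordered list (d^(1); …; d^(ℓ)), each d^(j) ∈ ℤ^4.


Barcode: M ≅ I[1,1]^2, I[1,2], I[3,3], I[3,4]^2. HN layers by μ_θ (3 steps, strictly decreasing):
  μ^(1)=13; μ^(2)=-1/2; μ^(3)=-17

((2, 0, 0, 2); (1, 1, 0, 0); (0, 0, 3, 0))


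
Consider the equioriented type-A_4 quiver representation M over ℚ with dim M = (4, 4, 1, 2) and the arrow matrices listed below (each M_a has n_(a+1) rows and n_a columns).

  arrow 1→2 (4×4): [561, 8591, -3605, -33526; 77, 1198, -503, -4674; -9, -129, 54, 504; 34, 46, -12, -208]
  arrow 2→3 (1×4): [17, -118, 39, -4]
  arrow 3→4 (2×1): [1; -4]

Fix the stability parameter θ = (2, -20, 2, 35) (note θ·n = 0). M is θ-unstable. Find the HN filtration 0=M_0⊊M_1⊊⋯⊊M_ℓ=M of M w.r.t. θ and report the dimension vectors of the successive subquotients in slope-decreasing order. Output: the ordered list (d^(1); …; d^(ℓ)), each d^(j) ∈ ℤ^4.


Interval decomposition of M: I[1,1], I[1,2]^2, I[1,4], I[2,2], I[4,4].
HN type (ℓ=4): μ^(1)=35; μ^(2)=2; μ^(3)=-9; μ^(4)=-20

((0, 0, 0, 2); (1, 0, 1, 0); (3, 3, 0, 0); (0, 1, 0, 0))
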